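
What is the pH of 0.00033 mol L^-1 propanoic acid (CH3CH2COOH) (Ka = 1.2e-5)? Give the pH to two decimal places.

CH3CH2COOH ⇌ CH3CH2COO- + H+
From the ICE table, Ka = x²/(0.00033 − x) = 1.2 × 10^-5.
x is not negligible relative to C₀; solve x² + 1.2e-05·x − 3.96e-09 = 0.
x = (−Ka + √(Ka² + 4·Ka·C₀))/2 = 5.72 × 10^-5 M
pH = −log[H+] = −log(5.72 × 10^-5) = 4.24

pH = 4.24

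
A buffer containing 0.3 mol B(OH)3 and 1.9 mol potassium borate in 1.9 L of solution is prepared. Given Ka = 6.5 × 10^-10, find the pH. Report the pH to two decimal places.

pKa = −log(6.5 × 10^-10) = 9.187
pH = pKa + log([A⁻]/[HA]) = 9.187 + log(1.9/0.3)
pH = 9.187 + (+0.802) = 9.99

pH = 9.99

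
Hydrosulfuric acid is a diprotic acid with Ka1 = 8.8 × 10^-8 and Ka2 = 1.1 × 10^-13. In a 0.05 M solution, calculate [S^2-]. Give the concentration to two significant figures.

First ionization gives [H+] ≈ [HS-] = 6.63 × 10^-5 M.
Second step: Ka2 = [H+][S^2-]/[HS-] ≈ [S^2-] (since [H+] ≈ [HS-]).
So [S^2-] ≈ Ka2.

1.1 × 10^-13 M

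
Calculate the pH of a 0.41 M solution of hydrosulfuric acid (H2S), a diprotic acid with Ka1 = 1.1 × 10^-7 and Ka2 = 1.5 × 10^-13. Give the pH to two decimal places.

Ka1 ≫ Ka2, so treat the first dissociation as the only significant source of H+.
Ka1 = x²/(0.41 − x) = 1.1 × 10^-7
x ≈ √(1.1 × 10^-7 × 0.41) = 2.12 × 10^-4 M
pH = −log(2.12 × 10^-4) = 3.67

pH = 3.67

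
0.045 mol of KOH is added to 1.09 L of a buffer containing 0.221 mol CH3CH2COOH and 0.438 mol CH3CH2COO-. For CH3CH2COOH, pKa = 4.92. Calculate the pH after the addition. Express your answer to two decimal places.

OH- converts CH3CH2COOH to CH3CH2COO-: CH3CH2COOH → 0.176 mol, CH3CH2COO- → 0.483 mol.
pH = pKa + log(n_CH3CH2COO-/n_CH3CH2COOH) = 4.92 + log(0.483/0.176) = 4.92 + (+0.438)

pH = 5.36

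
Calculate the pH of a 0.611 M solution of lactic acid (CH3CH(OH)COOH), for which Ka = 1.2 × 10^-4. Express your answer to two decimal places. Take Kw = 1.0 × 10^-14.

CH3CH(OH)COOH ⇌ CH3CH(OH)COO- + H+
From the ICE table, Ka = x²/(0.611 − x) = 1.2 × 10^-4.
Assume x ≪ 0.611: x ≈ √(1.2 × 10^-4 × 0.611) = 8.56 × 10^-3 M
pH = −log(8.56 × 10^-3) = 2.07

pH = 2.07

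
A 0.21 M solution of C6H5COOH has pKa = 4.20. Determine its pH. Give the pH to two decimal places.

C6H5COOH ⇌ C6H5COO- + H+
Ka = 10^(−4.20) = 6.31 × 10^-5
From the ICE table, Ka = [H+]²/(0.21 − [H+]) = 6.31 × 10^-5.
Assume [H+] ≪ 0.21: [H+] ≈ √(6.31 × 10^-5 × 0.21) = 3.64 × 10^-3 M
Check: 1.7% ionized — well under 5%, approximation valid.
pH = −log[H+] = −log(3.64 × 10^-3) = 2.44

pH = 2.44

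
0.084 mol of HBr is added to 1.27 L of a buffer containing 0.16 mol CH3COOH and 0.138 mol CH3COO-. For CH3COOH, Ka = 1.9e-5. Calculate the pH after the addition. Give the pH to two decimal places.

pH = 4.07

Added H+ converts CH3COO- to CH3COOH: CH3COOH → 0.244 mol, CH3COO- → 0.054 mol.
pKa = −log(1.9 × 10^-5) = 4.721
Henderson–Hasselbalch with mole ratio 0.054/0.244: pH = 4.721 + (-0.655)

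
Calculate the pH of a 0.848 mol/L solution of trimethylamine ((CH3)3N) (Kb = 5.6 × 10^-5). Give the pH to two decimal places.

pH = 11.84

(CH3)3N + H2O ⇌ (CH3)3NH+ + OH-
Kb = [OH-]²/(0.848 − [OH-]) = 5.6 × 10^-5
Since Kb ≪ C₀, [OH-] ≈ √(Kb·C₀) = 6.89 × 10^-3 M.
([OH-]/C₀ = 0.81% < 5%, so the approximation holds.)
pOH = 2.16, so pH = 14.00 − pOH = 11.84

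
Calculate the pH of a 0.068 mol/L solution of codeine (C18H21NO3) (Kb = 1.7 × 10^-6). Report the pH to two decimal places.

C18H21NO3 + H2O ⇌ C18H22NO3+ + OH-
From the ICE table, Kb = x²/(0.068 − x) = 1.7 × 10^-6.
Neglecting x in the denominator: x = √(1.7 × 10^-6 × 0.068) = 3.40 × 10^-4 M
Check: 0.5% ionized — well under 5%, approximation valid.
pOH = −log(3.40 × 10^-4) = 3.47; pH = 14.00 − 3.47 = 10.53

pH = 10.53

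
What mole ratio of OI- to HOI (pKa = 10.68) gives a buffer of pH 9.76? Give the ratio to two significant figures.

pH = pKa + log(r) ⇒ log(r) = 9.76 − 10.68 = -0.92
r = [OI-]/[HOI] = 10^(-0.92) = 0.12

ratio = 0.12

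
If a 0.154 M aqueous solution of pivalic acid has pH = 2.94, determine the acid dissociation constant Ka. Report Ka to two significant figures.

[H+] = 10^(-2.94) = 1.15 × 10^-3 M
At equilibrium [HA] = 0.154 − 1.15 × 10^-3 = 1.53 × 10^-1 M
Ka = [H+][A-]/[HA] = (1.15 × 10^-3)² / 1.53 × 10^-1 = 8.6 × 10^-6

Ka = 8.6 × 10^-6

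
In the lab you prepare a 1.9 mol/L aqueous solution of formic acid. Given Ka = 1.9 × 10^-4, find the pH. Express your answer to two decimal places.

pH = 1.72

HCOOH ⇌ HCOO- + H+
Ka = x²/(1.9 − x) = 1.9 × 10^-4
Assume x ≪ 1.9: x ≈ √(1.9 × 10^-4 × 1.9) = 1.90 × 10^-2 M
pH = −log(1.90 × 10^-2) = 1.72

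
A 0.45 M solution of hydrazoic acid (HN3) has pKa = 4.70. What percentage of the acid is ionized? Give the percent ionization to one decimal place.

HN3 ⇌ N3- + H+; let x = [H+] at equilibrium.
Ka = 10^(−4.70) = 2.00 × 10^-5
x ≈ √(Ka·C₀) = √(2.00 × 10^-5 × 0.45) = 3.00 × 10^-3 M
% ionization = x/C₀ × 100% = 3.00 × 10^-3/0.45 × 100% = 0.7%

0.7%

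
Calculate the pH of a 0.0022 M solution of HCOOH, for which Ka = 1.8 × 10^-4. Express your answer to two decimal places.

HCOOH ⇌ HCOO- + H+
Let x = [H+] at equilibrium. Ka = x²/(0.0022 − x).
x is not negligible relative to C₀; solve x² + 0.00018·x − 3.96e-07 = 0.
x = (−Ka + √(Ka² + 4·Ka·C₀))/2 = 5.46 × 10^-4 M
pH = −log[H+] = −log(5.46 × 10^-4) = 3.26

pH = 3.26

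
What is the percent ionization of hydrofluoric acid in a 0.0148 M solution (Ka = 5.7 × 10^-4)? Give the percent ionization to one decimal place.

HF ⇌ F- + H+; let x = [H+] at equilibrium.
Ka = x²/(C₀ − x); solving the quadratic gives x = 2.63 × 10^-3 M.
Fraction ionized = 2.63 × 10^-3 / 0.0148 = 0.1777 → 17.8%

17.8%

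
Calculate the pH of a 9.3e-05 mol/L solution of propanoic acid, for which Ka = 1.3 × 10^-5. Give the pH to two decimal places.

pH = 4.54

CH3CH2COOH ⇌ CH3CH2COO- + H+
From the ICE table, Ka = [H+]²/(9.3e-05 − [H+]) = 1.3 × 10^-5.
The 5% rule fails; solving [H+]² + Ka·[H+] − Ka·C₀ = 0 exactly:
[H+] = [−1.3e-05 + √(1.3e-05² + 4.84e-09)]/2 = 2.89 × 10^-5 M
pH = −log[H+] = −log(2.89 × 10^-5) = 4.54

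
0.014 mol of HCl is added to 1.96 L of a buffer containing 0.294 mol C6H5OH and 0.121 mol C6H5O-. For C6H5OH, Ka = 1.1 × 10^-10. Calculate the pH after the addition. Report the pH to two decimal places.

Added H+ converts C6H5O- to C6H5OH: C6H5OH → 0.308 mol, C6H5O- → 0.107 mol.
pKa = −log(1.1 × 10^-10) = 9.959
pH = pKa + log(n_C6H5O-/n_C6H5OH) = 9.959 + log(0.107/0.308) = 9.959 + (-0.459)

pH = 9.50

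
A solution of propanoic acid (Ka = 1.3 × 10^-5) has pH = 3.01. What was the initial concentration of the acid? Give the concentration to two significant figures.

[H+] = 10^(-3.01) = 9.77 × 10^-4 M = x
Ka = x²/(C₀ − x) ⇒ C₀ = x + x²/Ka
C₀ = 9.77 × 10^-4 + (9.77 × 10^-4)²/(1.3 × 10^-5) = 7.44 × 10^-2 M

C₀ = 7.4 × 10^-2 M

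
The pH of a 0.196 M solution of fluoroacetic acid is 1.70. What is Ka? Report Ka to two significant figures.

Ka = 2.3 × 10^-3

[H+] = 10^(-1.70) = 2.00 × 10^-2 M
At equilibrium [HA] = 0.196 − 2.00 × 10^-2 = 1.76 × 10^-1 M
Ka = [H+][A-]/[HA] = (2.00 × 10^-2)² / 1.76 × 10^-1 = 2.3 × 10^-3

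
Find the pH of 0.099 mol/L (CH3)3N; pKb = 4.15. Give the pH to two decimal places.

(CH3)3N + H2O ⇌ (CH3)3NH+ + OH-
Kb = 10^(−4.15) = 7.08 × 10^-5
Kb = [OH-]²/(0.099 − [OH-]) = 7.08 × 10^-5
Since Kb ≪ C₀, [OH-] ≈ √(Kb·C₀) = 2.65 × 10^-3 M.
([OH-]/C₀ = 2.7% < 5%, so the approximation holds.)
pOH = −log(2.65 × 10^-3) = 2.58; pH = 14.00 − 2.58 = 11.42

pH = 11.42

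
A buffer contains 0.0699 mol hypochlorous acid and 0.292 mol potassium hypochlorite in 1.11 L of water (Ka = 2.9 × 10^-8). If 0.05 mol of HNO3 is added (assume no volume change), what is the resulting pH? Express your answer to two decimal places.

pH = 7.84

Added H+ converts OCl- to HOCl: HOCl → 0.12 mol, OCl- → 0.242 mol.
pKa = −log(2.9 × 10^-8) = 7.538
pH = pKa + log([A⁻]/[HA]) = 7.538 + log(0.242/0.12) = 7.538 +0.305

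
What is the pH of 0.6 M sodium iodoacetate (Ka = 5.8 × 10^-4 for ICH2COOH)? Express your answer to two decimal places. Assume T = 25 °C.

pH = 8.51

ICH2COO- is the conjugate base of the weak acid ICH2COOH.
Kb = Kw/Ka = 1.0×10^-14 / 5.8 × 10^-4 = 1.72 × 10^-11
From the ICE table, Kb = x²/(0.6 − x) = 1.72 × 10^-11.
Neglecting x in the denominator: x = √(1.72 × 10^-11 × 0.6) = 3.21 × 10^-6 M
pOH = −log(3.21 × 10^-6) = 5.49; pH = 14.00 − 5.49 = 8.51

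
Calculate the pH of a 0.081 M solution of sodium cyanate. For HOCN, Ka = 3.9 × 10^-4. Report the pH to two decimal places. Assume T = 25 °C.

pH = 8.16

OCN- is the conjugate base of the weak acid HOCN.
Kb = Kw/Ka = 1.0×10^-14 / 3.9 × 10^-4 = 2.56 × 10^-11
Let x = [OH-] at equilibrium. Kb = x²/(0.081 − x).
Since Kb ≪ C₀, x ≈ √(Kb·C₀) = 1.44 × 10^-6 M.
(x/C₀ = 0.0018% < 5%, so the approximation holds.)
pOH = −log(1.44 × 10^-6) = 5.84; pH = 14.00 − 5.84 = 8.16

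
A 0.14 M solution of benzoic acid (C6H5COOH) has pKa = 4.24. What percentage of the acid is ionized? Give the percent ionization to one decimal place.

2.0%

C6H5COOH ⇌ C6H5COO- + H+; let x = [H+] at equilibrium.
Ka = 10^(−4.24) = 5.75 × 10^-5
x ≈ √(Ka·C₀) = √(5.75 × 10^-5 × 0.14) = 2.84 × 10^-3 M
Fraction ionized = 2.84 × 10^-3 / 0.14 = 0.0203 → 2.0%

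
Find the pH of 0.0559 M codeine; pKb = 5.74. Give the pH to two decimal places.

pH = 10.50

C18H21NO3 + H2O ⇌ C18H22NO3+ + OH-
Kb = 10^(−5.74) = 1.82 × 10^-6
Kb = [OH-]²/(0.0559 − [OH-]) = 1.82 × 10^-6
Assume [OH-] ≪ 0.0559: [OH-] ≈ √(1.82 × 10^-6 × 0.0559) = 3.19 × 10^-4 M
([OH-]/C₀ = 0.57% < 5%, so the approximation holds.)
pOH = 3.50, so pH = 14.00 − pOH = 10.50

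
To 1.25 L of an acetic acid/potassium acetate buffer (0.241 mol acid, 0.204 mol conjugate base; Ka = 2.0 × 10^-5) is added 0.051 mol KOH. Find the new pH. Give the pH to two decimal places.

OH- converts CH3COOH to CH3COO-: CH3COOH → 0.19 mol, CH3COO- → 0.255 mol.
pKa = −log(2.0 × 10^-5) = 4.699
pH = pKa + log(n_CH3COO-/n_CH3COOH) = 4.699 + log(0.255/0.19) = 4.699 + (+0.128)

pH = 4.83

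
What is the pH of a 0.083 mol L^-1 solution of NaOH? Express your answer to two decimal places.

pH = 12.92

NaOH is a strong base; [OH-] = 0.083 M.
pOH = -log(0.083) = 1.08
pH = 14.00 - 1.08 = 12.92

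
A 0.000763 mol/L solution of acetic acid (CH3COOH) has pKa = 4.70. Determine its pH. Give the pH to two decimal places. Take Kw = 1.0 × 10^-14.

pH = 3.94

CH3COOH ⇌ CH3COO- + H+
Ka = 10^(−4.70) = 2.00 × 10^-5
From the ICE table, Ka = [H+]²/(0.000763 − [H+]) = 2.00 × 10^-5.
[H+] is not negligible relative to C₀; solve [H+]² + 2e-05·[H+] − 1.53e-08 = 0.
[H+] = [−2e-05 + √(2e-05² + 6.1e-08)]/2 = 1.14 × 10^-4 M
pH = −log(1.14 × 10^-4) = 3.94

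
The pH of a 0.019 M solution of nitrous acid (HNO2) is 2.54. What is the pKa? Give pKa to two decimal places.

pKa = 3.29

[H+] = 10^(-2.54) = 2.88 × 10^-3 M
At equilibrium [HA] = 0.019 − 2.88 × 10^-3 = 1.61 × 10^-2 M
Ka = [H+][A-]/[HA] = (2.88 × 10^-3)² / 1.61 × 10^-2 = 5.15 × 10^-4
pKa = -log(5.15 × 10^-4) = 3.29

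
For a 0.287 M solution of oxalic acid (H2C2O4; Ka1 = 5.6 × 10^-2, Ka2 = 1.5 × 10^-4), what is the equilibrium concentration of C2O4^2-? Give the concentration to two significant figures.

First ionization gives [H+] ≈ [HC2O4-] = 1.02 × 10^-1 M.
Second step: Ka2 = [H+][C2O4^2-]/[HC2O4-] ≈ [C2O4^2-] (since [H+] ≈ [HC2O4-]).
So [C2O4^2-] ≈ Ka2.

1.5 × 10^-4 M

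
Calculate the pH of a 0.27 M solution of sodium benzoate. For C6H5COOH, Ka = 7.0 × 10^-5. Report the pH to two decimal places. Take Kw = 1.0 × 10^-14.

pH = 8.79

C6H5COO- is the conjugate base of the weak acid C6H5COOH.
Kb = Kw/Ka = 1.0×10^-14 / 7.0 × 10^-5 = 1.43 × 10^-10
From the ICE table, Kb = [OH-]²/(0.27 − [OH-]) = 1.43 × 10^-10.
Since Kb ≪ C₀, [OH-] ≈ √(Kb·C₀) = 6.21 × 10^-6 M.
([OH-]/C₀ = 0.0023% < 5%, so the approximation holds.)
pOH = 5.21, so pH = 14.00 − pOH = 8.79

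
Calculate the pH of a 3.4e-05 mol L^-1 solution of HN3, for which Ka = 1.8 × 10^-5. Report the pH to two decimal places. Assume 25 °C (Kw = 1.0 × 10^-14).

pH = 4.76

HN3 ⇌ N3- + H+
From the ICE table, Ka = x²/(3.4e-05 − x) = 1.8 × 10^-5.
The 5% rule fails; solving x² + Ka·x − Ka·C₀ = 0 exactly:
x = (−Ka + √(Ka² + 4·Ka·C₀))/2 = 1.73 × 10^-5 M
pH = −log(1.73 × 10^-5) = 4.76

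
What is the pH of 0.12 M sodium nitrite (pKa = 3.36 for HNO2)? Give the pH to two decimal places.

NO2- is the conjugate base of the weak acid HNO2.
Ka = 10^(−3.36) = 4.37 × 10^-4
Kb = Kw/Ka = 1.0×10^-14 / 4.37 × 10^-4 = 2.29 × 10^-11
Kb = x²/(0.12 − x) = 2.29 × 10^-11
Neglecting x in the denominator: x = √(2.29 × 10^-11 × 0.12) = 1.66 × 10^-6 M
Check: 0.0014% ionized — well under 5%, approximation valid.
pOH = 5.78, so pH = 14.00 − pOH = 8.22

pH = 8.22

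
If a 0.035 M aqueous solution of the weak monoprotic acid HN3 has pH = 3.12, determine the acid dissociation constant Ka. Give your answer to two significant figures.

Ka = 1.7 × 10^-5

[H+] = 10^(-3.12) = 7.59 × 10^-4 M
At equilibrium [HA] = 0.035 − 7.59 × 10^-4 = 3.42 × 10^-2 M
Ka = [H+][A-]/[HA] = (7.59 × 10^-4)² / 3.42 × 10^-2 = 1.7 × 10^-5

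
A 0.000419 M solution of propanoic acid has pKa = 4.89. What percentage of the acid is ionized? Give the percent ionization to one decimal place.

CH3CH2COOH ⇌ CH3CH2COO- + H+; let x = [H+] at equilibrium.
Ka = 10^(−4.89) = 1.29 × 10^-5
Ka = x²/(C₀ − x); solving the quadratic gives x = 6.74 × 10^-5 M.
% ionization = x/C₀ × 100% = 6.74 × 10^-5/0.000419 × 100% = 16.1%

16.1%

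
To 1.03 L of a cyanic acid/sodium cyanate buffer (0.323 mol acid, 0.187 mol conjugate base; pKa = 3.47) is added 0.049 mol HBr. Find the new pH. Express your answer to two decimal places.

pH = 3.04

After neutralization: n(HOCN) = 0.372 mol, n(OCN-) = 0.138 mol.
pH = pKa + log(n_OCN-/n_HOCN) = 3.47 + log(0.138/0.372) = 3.47 + (-0.431)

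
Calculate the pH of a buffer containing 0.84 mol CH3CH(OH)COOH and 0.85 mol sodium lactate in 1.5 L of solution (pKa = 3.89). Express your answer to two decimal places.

pH = 3.90

pH = pKa + log([A⁻]/[HA]) = 3.89 + log(0.85/0.84)
pH = 3.89 + (+0.005) = 3.90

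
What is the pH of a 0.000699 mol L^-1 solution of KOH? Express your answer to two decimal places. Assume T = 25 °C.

KOH is a strong base; [OH-] = 0.000699 M.
pOH = -log(0.000699) = 3.16
pH = 14.00 - 3.16 = 10.84

pH = 10.84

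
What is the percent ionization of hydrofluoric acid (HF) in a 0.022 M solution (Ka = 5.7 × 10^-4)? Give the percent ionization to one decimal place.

HF ⇌ F- + H+; let x = [H+] at equilibrium.
Ka = x²/(C₀ − x); solving the quadratic gives x = 3.27 × 10^-3 M.
% ionization = x/C₀ × 100% = 3.27 × 10^-3/0.022 × 100% = 14.9%

14.9%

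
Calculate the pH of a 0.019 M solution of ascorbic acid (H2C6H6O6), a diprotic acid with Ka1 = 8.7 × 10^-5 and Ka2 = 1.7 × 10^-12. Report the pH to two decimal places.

pH = 2.91

Since Ka1 ≫ Ka2, the first ionization dominates [H+].
Ka1 = x²/(0.019 − x) = 8.7 × 10^-5
Solving the quadratic: x = (−Ka1 + √(Ka1² + 4·Ka1·C₀))/2 = 1.24 × 10^-3 M
pH = −log(1.24 × 10^-3) = 2.91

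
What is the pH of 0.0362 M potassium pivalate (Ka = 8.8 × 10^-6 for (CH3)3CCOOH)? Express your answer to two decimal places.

(CH3)3CCOO- is the conjugate base of the weak acid (CH3)3CCOOH.
Kb = Kw/Ka = 1.0×10^-14 / 8.8 × 10^-6 = 1.14 × 10^-9
From the ICE table, Kb = x²/(0.0362 − x) = 1.14 × 10^-9.
Assume x ≪ 0.0362: x ≈ √(1.14 × 10^-9 × 0.0362) = 6.42 × 10^-6 M
(x/C₀ = 0.018% < 5%, so the approximation holds.)
pOH = −log(6.42 × 10^-6) = 5.19; pH = 14.00 − 5.19 = 8.81

pH = 8.81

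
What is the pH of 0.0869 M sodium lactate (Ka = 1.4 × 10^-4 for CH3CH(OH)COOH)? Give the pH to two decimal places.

CH3CH(OH)COO- is the conjugate base of the weak acid CH3CH(OH)COOH.
Kb = Kw/Ka = 1.0×10^-14 / 1.4 × 10^-4 = 7.14 × 10^-11
From the ICE table, Kb = [OH-]²/(0.0869 − [OH-]) = 7.14 × 10^-11.
Since Kb ≪ C₀, [OH-] ≈ √(Kb·C₀) = 2.49 × 10^-6 M.
([OH-]/C₀ = 0.0029% < 5%, so the approximation holds.)
pOH = 5.60, so pH = 14.00 − pOH = 8.40

pH = 8.40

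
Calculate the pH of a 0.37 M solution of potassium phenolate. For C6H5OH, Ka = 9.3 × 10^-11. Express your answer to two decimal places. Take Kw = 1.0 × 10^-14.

pH = 11.80

C6H5O- is the conjugate base of the weak acid C6H5OH.
Kb = Kw/Ka = 1.0×10^-14 / 9.3 × 10^-11 = 1.08 × 10^-4
From the ICE table, Kb = [OH-]²/(0.37 − [OH-]) = 1.08 × 10^-4.
Since Kb ≪ C₀, [OH-] ≈ √(Kb·C₀) = 6.32 × 10^-3 M.
([OH-]/C₀ = 1.7% < 5%, so the approximation holds.)
pOH = −log(6.32 × 10^-3) = 2.20; pH = 14.00 − 2.20 = 11.80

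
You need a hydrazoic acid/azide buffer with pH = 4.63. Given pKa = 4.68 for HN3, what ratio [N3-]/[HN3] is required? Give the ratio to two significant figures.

ratio = 0.89

pH = pKa + log(r) ⇒ log(r) = 4.63 − 4.68 = -0.05
r = [N3-]/[HN3] = 10^(-0.05) = 0.891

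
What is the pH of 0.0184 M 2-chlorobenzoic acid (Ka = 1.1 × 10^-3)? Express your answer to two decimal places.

ClC6H4COOH ⇌ ClC6H4COO- + H+
Let x = [H+] at equilibrium. Ka = x²/(0.0184 − x).
x is not negligible relative to C₀; solve x² + 0.0011·x − 2.02e-05 = 0.
x = [−0.0011 + √(0.0011² + 8.1e-05)]/2 = 3.98 × 10^-3 M
pH = −log[H+] = −log(3.98 × 10^-3) = 2.40

pH = 2.40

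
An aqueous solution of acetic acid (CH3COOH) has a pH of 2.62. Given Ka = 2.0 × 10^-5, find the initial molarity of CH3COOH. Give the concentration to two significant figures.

[H+] = 10^(-2.62) = 2.40 × 10^-3 M = x
Ka = x²/(C₀ − x) ⇒ C₀ = x + x²/Ka
C₀ = 2.40 × 10^-3 + (2.40 × 10^-3)²/(2.0 × 10^-5) = 2.90 × 10^-1 M

C₀ = 2.9 × 10^-1 M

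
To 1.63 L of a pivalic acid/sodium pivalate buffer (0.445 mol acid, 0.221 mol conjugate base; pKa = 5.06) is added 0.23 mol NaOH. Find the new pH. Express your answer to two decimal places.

pH = 5.38

OH- converts (CH3)3CCOOH to (CH3)3CCOO-: (CH3)3CCOOH → 0.215 mol, (CH3)3CCOO- → 0.451 mol.
pH = pKa + log([A⁻]/[HA]) = 5.06 + log(0.451/0.215) = 5.06 +0.322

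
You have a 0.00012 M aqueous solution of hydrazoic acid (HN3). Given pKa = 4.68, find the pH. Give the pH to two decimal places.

HN3 ⇌ N3- + H+
Ka = 10^(−4.68) = 2.09 × 10^-5
Let x = [H+] at equilibrium. Ka = x²/(0.00012 − x).
Here C₀/Ka ≈ 5.74, so the small-x approximation fails. Use the quadratic:
x = [−2.09e-05 + √(2.09e-05² + 1e-08)]/2 = 4.07 × 10^-5 M
pH = −log[H+] = −log(4.07 × 10^-5) = 4.39

pH = 4.39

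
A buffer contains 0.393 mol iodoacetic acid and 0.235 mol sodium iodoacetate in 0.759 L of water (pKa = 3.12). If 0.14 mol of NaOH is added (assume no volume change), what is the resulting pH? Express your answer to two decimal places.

pH = 3.29

OH- converts ICH2COOH to ICH2COO-: ICH2COOH → 0.253 mol, ICH2COO- → 0.375 mol.
pH = pKa + log([A⁻]/[HA]) = 3.12 + log(0.375/0.253) = 3.12 +0.171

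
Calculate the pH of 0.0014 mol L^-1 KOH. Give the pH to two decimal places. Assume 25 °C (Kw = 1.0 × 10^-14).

KOH is a strong base; [OH-] = 0.0014 M.
pOH = -log(0.0014) = 2.85
pH = 14.00 - 2.85 = 11.15

pH = 11.15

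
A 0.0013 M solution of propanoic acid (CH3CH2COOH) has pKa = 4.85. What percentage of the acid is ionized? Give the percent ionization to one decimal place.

CH3CH2COOH ⇌ CH3CH2COO- + H+; let x = [H+] at equilibrium.
Ka = 10^(−4.85) = 1.41 × 10^-5
Ka = x²/(C₀ − x); solving the quadratic gives x = 1.29 × 10^-4 M.
Fraction ionized = 1.29 × 10^-4 / 0.0013 = 0.0992 → 9.9%

9.9%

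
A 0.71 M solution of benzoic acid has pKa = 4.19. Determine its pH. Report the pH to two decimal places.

pH = 2.17

C6H5COOH ⇌ C6H5COO- + H+
Ka = 10^(−4.19) = 6.46 × 10^-5
From the ICE table, Ka = [H+]²/(0.71 − [H+]) = 6.46 × 10^-5.
Neglecting [H+] in the denominator: [H+] = √(6.46 × 10^-5 × 0.71) = 6.77 × 10^-3 M
([H+]/C₀ = 0.95% < 5%, so the approximation holds.)
pH = −log[H+] = −log(6.77 × 10^-3) = 2.17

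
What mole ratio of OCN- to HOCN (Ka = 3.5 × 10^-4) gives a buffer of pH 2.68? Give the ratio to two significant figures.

pKa = -log(3.5 × 10^-4) = 3.456
pH = pKa + log(r) ⇒ log(r) = 2.68 − 3.456 = -0.776
r = [OCN-]/[HOCN] = 10^(-0.776) = 0.167

ratio = 0.17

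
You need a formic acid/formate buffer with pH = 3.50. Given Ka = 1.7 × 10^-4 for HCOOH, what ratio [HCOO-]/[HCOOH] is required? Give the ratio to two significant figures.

pKa = -log(1.7 × 10^-4) = 3.770
pH = pKa + log(r) ⇒ log(r) = 3.50 − 3.770 = -0.270
r = [HCOO-]/[HCOOH] = 10^(-0.270) = 0.537

ratio = 0.54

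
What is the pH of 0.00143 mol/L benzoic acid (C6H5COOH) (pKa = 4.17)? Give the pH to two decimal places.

pH = 3.55

C6H5COOH ⇌ C6H5COO- + H+
Ka = 10^(−4.17) = 6.76 × 10^-5
Let x = [H+] at equilibrium. Ka = x²/(0.00143 − x).
Here C₀/Ka ≈ 21.2, so the small-x approximation fails. Use the quadratic:
x = [−6.76e-05 + √(6.76e-05² + 3.87e-07)]/2 = 2.79 × 10^-4 M
pH = −log(2.79 × 10^-4) = 3.55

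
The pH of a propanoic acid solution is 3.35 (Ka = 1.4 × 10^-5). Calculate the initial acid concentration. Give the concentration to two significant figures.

[H+] = 10^(-3.35) = 4.47 × 10^-4 M = x
Ka = x²/(C₀ − x) ⇒ C₀ = x + x²/Ka
C₀ = 4.47 × 10^-4 + (4.47 × 10^-4)²/(1.4 × 10^-5) = 1.47 × 10^-2 M

C₀ = 1.5 × 10^-2 M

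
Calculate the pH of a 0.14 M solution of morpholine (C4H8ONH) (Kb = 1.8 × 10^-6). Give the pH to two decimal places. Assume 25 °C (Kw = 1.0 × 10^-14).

C4H8ONH + H2O ⇌ C4H8ONH2+ + OH-
From the ICE table, Kb = x²/(0.14 − x) = 1.8 × 10^-6.
Neglecting x in the denominator: x = √(1.8 × 10^-6 × 0.14) = 5.02 × 10^-4 M
(x/C₀ = 0.36% < 5%, so the approximation holds.)
pOH = 3.30, so pH = 14.00 − pOH = 10.70

pH = 10.70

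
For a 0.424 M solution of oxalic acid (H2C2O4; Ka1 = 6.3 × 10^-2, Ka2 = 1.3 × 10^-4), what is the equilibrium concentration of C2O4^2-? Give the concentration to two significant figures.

First ionization gives [H+] ≈ [HC2O4-] = 1.35 × 10^-1 M.
Second step: Ka2 = [H+][C2O4^2-]/[HC2O4-] ≈ [C2O4^2-] (since [H+] ≈ [HC2O4-]).
So [C2O4^2-] ≈ Ka2.

1.3 × 10^-4 M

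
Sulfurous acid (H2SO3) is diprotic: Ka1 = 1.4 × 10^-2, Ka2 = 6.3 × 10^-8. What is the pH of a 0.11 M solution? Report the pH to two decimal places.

pH = 1.48

Ka1 ≫ Ka2, so treat the first dissociation as the only significant source of H+.
Ka1 = x²/(0.11 − x) = 1.4 × 10^-2
Solving the quadratic: x = (−Ka1 + √(Ka1² + 4·Ka1·C₀))/2 = 3.29 × 10^-2 M
pH = −log(3.29 × 10^-2) = 1.48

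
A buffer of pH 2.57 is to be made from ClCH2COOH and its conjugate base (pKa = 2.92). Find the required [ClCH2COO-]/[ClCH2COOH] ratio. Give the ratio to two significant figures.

ratio = 0.45

pH = pKa + log(r) ⇒ log(r) = 2.57 − 2.92 = -0.35
r = [ClCH2COO-]/[ClCH2COOH] = 10^(-0.35) = 0.447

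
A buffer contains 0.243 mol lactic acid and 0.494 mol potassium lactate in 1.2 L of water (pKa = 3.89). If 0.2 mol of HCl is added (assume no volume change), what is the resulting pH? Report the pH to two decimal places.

Added H+ converts CH3CH(OH)COO- to CH3CH(OH)COOH: CH3CH(OH)COOH → 0.443 mol, CH3CH(OH)COO- → 0.294 mol.
pH = pKa + log(n_CH3CH(OH)COO-/n_CH3CH(OH)COOH) = 3.89 + log(0.294/0.443) = 3.89 + (-0.178)

pH = 3.71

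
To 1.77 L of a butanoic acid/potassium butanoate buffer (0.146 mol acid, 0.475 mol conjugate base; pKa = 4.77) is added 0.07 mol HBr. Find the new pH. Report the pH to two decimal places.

Added H+ converts CH3(CH2)2COO- to CH3(CH2)2COOH: CH3(CH2)2COOH → 0.216 mol, CH3(CH2)2COO- → 0.405 mol.
pH = pKa + log(n_CH3(CH2)2COO-/n_CH3(CH2)2COOH) = 4.77 + log(0.405/0.216) = 4.77 + (+0.273)

pH = 5.04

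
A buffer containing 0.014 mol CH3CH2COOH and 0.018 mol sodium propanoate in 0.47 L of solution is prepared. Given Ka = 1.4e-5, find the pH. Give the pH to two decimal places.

pKa = −log(1.4 × 10^-5) = 4.854
Using pH = pKa + log([base]/[acid]) with [base]/[acid] = 0.018/0.014:
pH = 4.854 + (+0.109) = 4.96

pH = 4.96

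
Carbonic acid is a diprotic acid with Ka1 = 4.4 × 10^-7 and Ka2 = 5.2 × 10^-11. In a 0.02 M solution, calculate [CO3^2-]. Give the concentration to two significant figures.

5.2 × 10^-11 M

First ionization gives [H+] ≈ [HCO3-] = 9.38 × 10^-5 M.
Second step: Ka2 = [H+][CO3^2-]/[HCO3-] ≈ [CO3^2-] (since [H+] ≈ [HCO3-]).
So [CO3^2-] ≈ Ka2.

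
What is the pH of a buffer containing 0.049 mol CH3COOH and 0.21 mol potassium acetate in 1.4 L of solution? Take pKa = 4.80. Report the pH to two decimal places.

pH = 5.43

Using pH = pKa + log([base]/[acid]) with [base]/[acid] = 0.21/0.049:
pH = 4.80 + (+0.632) = 5.43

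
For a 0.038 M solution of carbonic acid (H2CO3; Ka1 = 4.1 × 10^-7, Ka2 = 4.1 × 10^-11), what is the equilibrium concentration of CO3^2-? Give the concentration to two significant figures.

First ionization gives [H+] ≈ [HCO3-] = 1.25 × 10^-4 M.
Second step: Ka2 = [H+][CO3^2-]/[HCO3-] ≈ [CO3^2-] (since [H+] ≈ [HCO3-]).
So [CO3^2-] ≈ Ka2.

4.1 × 10^-11 M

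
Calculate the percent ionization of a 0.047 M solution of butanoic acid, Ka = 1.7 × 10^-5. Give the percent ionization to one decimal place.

CH3(CH2)2COOH ⇌ CH3(CH2)2COO- + H+; let x = [H+] at equilibrium.
x ≈ √(Ka·C₀) = √(1.7 × 10^-5 × 0.047) = 8.94 × 10^-4 M
Fraction ionized = 8.94 × 10^-4 / 0.047 = 0.0190 → 1.9%

1.9%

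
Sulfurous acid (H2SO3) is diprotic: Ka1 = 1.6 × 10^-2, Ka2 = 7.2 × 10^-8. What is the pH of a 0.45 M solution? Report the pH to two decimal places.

Since Ka1 ≫ Ka2, the first ionization dominates [H+].
Ka1 = x²/(0.45 − x) = 1.6 × 10^-2
Solving the quadratic: x = (−Ka1 + √(Ka1² + 4·Ka1·C₀))/2 = 7.72 × 10^-2 M
pH = −log(7.72 × 10^-2) = 1.11

pH = 1.11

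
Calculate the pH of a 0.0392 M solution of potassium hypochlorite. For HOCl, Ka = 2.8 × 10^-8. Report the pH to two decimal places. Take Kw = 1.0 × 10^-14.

pH = 10.07

OCl- is the conjugate base of the weak acid HOCl.
Kb = Kw/Ka = 1.0×10^-14 / 2.8 × 10^-8 = 3.57 × 10^-7
Kb = [OH-]²/(0.0392 − [OH-]) = 3.57 × 10^-7
Neglecting [OH-] in the denominator: [OH-] = √(3.57 × 10^-7 × 0.0392) = 1.18 × 10^-4 M
pOH = 3.93, so pH = 14.00 − pOH = 10.07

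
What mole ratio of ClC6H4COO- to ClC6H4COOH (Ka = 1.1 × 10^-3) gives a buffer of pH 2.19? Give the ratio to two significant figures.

pKa = -log(1.1 × 10^-3) = 2.959
pH = pKa + log(r) ⇒ log(r) = 2.19 − 2.959 = -0.769
r = [ClC6H4COO-]/[ClC6H4COOH] = 10^(-0.769) = 0.17

ratio = 0.17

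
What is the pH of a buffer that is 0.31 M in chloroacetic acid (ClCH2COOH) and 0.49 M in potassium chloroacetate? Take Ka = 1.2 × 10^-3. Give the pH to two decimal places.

pKa = −log(1.2 × 10^-3) = 2.921
Using pH = pKa + log([base]/[acid]) with [base]/[acid] = 0.49/0.31:
pH = 2.921 + (+0.199) = 3.12

pH = 3.12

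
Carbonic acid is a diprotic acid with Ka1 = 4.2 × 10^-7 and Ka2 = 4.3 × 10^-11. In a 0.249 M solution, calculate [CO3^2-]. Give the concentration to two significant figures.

First ionization gives [H+] ≈ [HCO3-] = 3.23 × 10^-4 M.
Second step: Ka2 = [H+][CO3^2-]/[HCO3-] ≈ [CO3^2-] (since [H+] ≈ [HCO3-]).
So [CO3^2-] ≈ Ka2.

4.3 × 10^-11 M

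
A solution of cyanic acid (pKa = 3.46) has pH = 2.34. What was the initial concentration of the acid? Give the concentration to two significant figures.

[H+] = 10^(-2.34) = 4.57 × 10^-3 M = x
Ka = 10^(−3.46) = 3.47 × 10^-4
Ka = x²/(C₀ − x) ⇒ C₀ = x + x²/Ka
C₀ = 4.57 × 10^-3 + (4.57 × 10^-3)²/(3.47 × 10^-4) = 6.48 × 10^-2 M

C₀ = 6.5 × 10^-2 M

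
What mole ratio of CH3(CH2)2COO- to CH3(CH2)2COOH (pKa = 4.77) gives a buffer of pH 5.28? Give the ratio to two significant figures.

ratio = 3.2

pH = pKa + log(r) ⇒ log(r) = 5.28 − 4.77 = +0.51
r = [CH3(CH2)2COO-]/[CH3(CH2)2COOH] = 10^(+0.51) = 3.24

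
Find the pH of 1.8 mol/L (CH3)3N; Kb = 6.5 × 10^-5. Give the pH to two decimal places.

(CH3)3N + H2O ⇌ (CH3)3NH+ + OH-
From the ICE table, Kb = [OH-]²/(1.8 − [OH-]) = 6.5 × 10^-5.
Since Kb ≪ C₀, [OH-] ≈ √(Kb·C₀) = 1.08 × 10^-2 M.
Check: 0.6% ionized — well under 5%, approximation valid.
pOH = 1.97, so pH = 14.00 − pOH = 12.03

pH = 12.03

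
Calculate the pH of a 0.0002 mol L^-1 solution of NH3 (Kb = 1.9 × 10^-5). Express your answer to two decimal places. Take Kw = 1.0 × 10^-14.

NH3 + H2O ⇌ NH4+ + OH-
Let x = [OH-] at equilibrium. Kb = x²/(0.0002 − x).
Here C₀/Kb ≈ 10.5, so the small-x approximation fails. Use the quadratic:
x = (−Kb + √(Kb² + 4·Kb·C₀))/2 = 5.29 × 10^-5 M
pOH = 4.28, so pH = 14.00 − pOH = 9.72

pH = 9.72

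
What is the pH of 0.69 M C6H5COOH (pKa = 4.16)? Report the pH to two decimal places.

pH = 2.16

C6H5COOH ⇌ C6H5COO- + H+
Ka = 10^(−4.16) = 6.92 × 10^-5
From the ICE table, Ka = [H+]²/(0.69 − [H+]) = 6.92 × 10^-5.
Assume [H+] ≪ 0.69: [H+] ≈ √(6.92 × 10^-5 × 0.69) = 6.91 × 10^-3 M
([H+]/C₀ = 1% < 5%, so the approximation holds.)
pH = −log(6.91 × 10^-3) = 2.16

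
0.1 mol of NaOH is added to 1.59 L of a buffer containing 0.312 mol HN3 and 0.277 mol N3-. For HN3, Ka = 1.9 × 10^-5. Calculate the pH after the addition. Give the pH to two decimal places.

OH- converts HN3 to N3-: HN3 → 0.212 mol, N3- → 0.377 mol.
pKa = −log(1.9 × 10^-5) = 4.721
pH = pKa + log([A⁻]/[HA]) = 4.721 + log(0.377/0.212) = 4.721 +0.250

pH = 4.97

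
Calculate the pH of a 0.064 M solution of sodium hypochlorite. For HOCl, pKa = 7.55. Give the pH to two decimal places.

OCl- is the conjugate base of the weak acid HOCl.
Ka = 10^(−7.55) = 2.82 × 10^-8
Kb = Kw/Ka = 1.0×10^-14 / 2.82 × 10^-8 = 3.55 × 10^-7
Let x = [OH-] at equilibrium. Kb = x²/(0.064 − x).
Neglecting x in the denominator: x = √(3.55 × 10^-7 × 0.064) = 1.51 × 10^-4 M
Check: 0.24% ionized — well under 5%, approximation valid.
pOH = 3.82, so pH = 14.00 − pOH = 10.18

pH = 10.18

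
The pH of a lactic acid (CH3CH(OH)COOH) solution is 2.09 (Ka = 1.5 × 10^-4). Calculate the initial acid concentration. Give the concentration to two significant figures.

[H+] = 10^(-2.09) = 8.13 × 10^-3 M = x
Ka = x²/(C₀ − x) ⇒ C₀ = x + x²/Ka
C₀ = 8.13 × 10^-3 + (8.13 × 10^-3)²/(1.5 × 10^-4) = 4.49 × 10^-1 M

C₀ = 4.5 × 10^-1 M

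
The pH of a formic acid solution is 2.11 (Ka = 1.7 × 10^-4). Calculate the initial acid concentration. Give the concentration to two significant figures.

[H+] = 10^(-2.11) = 7.76 × 10^-3 M = x
Ka = x²/(C₀ − x) ⇒ C₀ = x + x²/Ka
C₀ = 7.76 × 10^-3 + (7.76 × 10^-3)²/(1.7 × 10^-4) = 3.62 × 10^-1 M

C₀ = 3.6 × 10^-1 M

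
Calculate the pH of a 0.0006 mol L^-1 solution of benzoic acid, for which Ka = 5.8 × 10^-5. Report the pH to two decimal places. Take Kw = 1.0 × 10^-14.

C6H5COOH ⇌ C6H5COO- + H+
From the ICE table, Ka = x²/(0.0006 − x) = 5.8 × 10^-5.
Here C₀/Ka ≈ 10.3, so the small-x approximation fails. Use the quadratic:
x = [−5.8e-05 + √(5.8e-05² + 1.39e-07)]/2 = 1.60 × 10^-4 M
pH = −log[H+] = −log(1.60 × 10^-4) = 3.80

pH = 3.80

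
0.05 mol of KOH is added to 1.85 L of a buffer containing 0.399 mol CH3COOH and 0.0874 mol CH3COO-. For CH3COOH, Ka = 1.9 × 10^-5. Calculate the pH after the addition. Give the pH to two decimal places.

pH = 4.32

OH- converts CH3COOH to CH3COO-: CH3COOH → 0.349 mol, CH3COO- → 0.137 mol.
pKa = −log(1.9 × 10^-5) = 4.721
pH = pKa + log([A⁻]/[HA]) = 4.721 + log(0.137/0.349) = 4.721 -0.406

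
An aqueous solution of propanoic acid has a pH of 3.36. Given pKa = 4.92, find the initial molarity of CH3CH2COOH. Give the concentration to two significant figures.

C₀ = 1.6 × 10^-2 M

[H+] = 10^(-3.36) = 4.37 × 10^-4 M = x
Ka = 10^(−4.92) = 1.20 × 10^-5
Ka = x²/(C₀ − x) ⇒ C₀ = x + x²/Ka
C₀ = 4.37 × 10^-4 + (4.37 × 10^-4)²/(1.20 × 10^-5) = 1.64 × 10^-2 M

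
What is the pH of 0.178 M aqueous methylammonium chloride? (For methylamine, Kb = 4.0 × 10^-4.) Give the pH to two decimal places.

pH = 5.68

CH3NH3+ is the conjugate acid of the weak base CH3NH2.
Ka = Kw/Kb = 1.0×10^-14 / 4.0 × 10^-4 = 2.50 × 10^-11
From the ICE table, Ka = x²/(0.178 − x) = 2.50 × 10^-11.
Neglecting x in the denominator: x = √(2.50 × 10^-11 × 0.178) = 2.11 × 10^-6 M
(x/C₀ = 0.0012% < 5%, so the approximation holds.)
pH = −log(2.11 × 10^-6) = 5.68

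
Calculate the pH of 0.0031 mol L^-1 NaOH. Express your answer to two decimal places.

pH = 11.49

NaOH is a strong base; [OH-] = 0.0031 M.
pOH = -log(0.0031) = 2.51
pH = 14.00 - 2.51 = 11.49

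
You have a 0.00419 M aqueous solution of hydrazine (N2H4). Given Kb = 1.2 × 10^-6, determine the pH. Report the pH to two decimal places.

N2H4 + H2O ⇌ N2H5+ + OH-
Kb = [OH-]²/(0.00419 − [OH-]) = 1.2 × 10^-6
Since Kb ≪ C₀, [OH-] ≈ √(Kb·C₀) = 7.09 × 10^-5 M.
([OH-]/C₀ = 1.7% < 5%, so the approximation holds.)
pOH = −log(7.09 × 10^-5) = 4.15; pH = 14.00 − 4.15 = 9.85

pH = 9.85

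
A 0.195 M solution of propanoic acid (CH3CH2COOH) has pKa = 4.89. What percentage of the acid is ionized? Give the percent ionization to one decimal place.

CH3CH2COOH ⇌ CH3CH2COO- + H+; let x = [H+] at equilibrium.
Ka = 10^(−4.89) = 1.29 × 10^-5
x ≈ √(Ka·C₀) = √(1.29 × 10^-5 × 0.195) = 1.59 × 10^-3 M
% ionization = x/C₀ × 100% = 1.59 × 10^-3/0.195 × 100% = 0.8%

0.8%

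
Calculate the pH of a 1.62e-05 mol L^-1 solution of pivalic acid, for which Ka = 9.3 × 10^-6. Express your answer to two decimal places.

pH = 5.07

(CH3)3CCOOH ⇌ (CH3)3CCOO- + H+
Ka = x²/(1.62e-05 − x) = 9.3 × 10^-6
Here C₀/Ka ≈ 1.74, so the small-x approximation fails. Use the quadratic:
x = (−Ka + √(Ka² + 4·Ka·C₀))/2 = 8.48 × 10^-6 M
pH = −log[H+] = −log(8.48 × 10^-6) = 5.07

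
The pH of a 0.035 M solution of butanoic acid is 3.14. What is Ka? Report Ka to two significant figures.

[H+] = 10^(-3.14) = 7.24 × 10^-4 M
At equilibrium [HA] = 0.035 − 7.24 × 10^-4 = 3.43 × 10^-2 M
Ka = [H+][A-]/[HA] = (7.24 × 10^-4)² / 3.43 × 10^-2 = 1.5 × 10^-5

Ka = 1.5 × 10^-5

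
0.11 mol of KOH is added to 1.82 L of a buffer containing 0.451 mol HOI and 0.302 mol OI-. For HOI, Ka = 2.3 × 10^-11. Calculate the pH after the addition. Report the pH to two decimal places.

OH- converts HOI to OI-: HOI → 0.341 mol, OI- → 0.412 mol.
pKa = −log(2.3 × 10^-11) = 10.638
pH = pKa + log([A⁻]/[HA]) = 10.638 + log(0.412/0.341) = 10.638 +0.082

pH = 10.72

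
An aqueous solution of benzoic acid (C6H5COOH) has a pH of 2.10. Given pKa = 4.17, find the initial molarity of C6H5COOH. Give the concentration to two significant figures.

[H+] = 10^(-2.10) = 7.94 × 10^-3 M = x
Ka = 10^(−4.17) = 6.76 × 10^-5
Ka = x²/(C₀ − x) ⇒ C₀ = x + x²/Ka
C₀ = 7.94 × 10^-3 + (7.94 × 10^-3)²/(6.76 × 10^-5) = 9.41 × 10^-1 M

C₀ = 9.4 × 10^-1 M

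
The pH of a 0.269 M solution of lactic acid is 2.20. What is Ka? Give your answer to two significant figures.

Ka = 1.5 × 10^-4

[H+] = 10^(-2.20) = 6.31 × 10^-3 M
At equilibrium [HA] = 0.269 − 6.31 × 10^-3 = 2.63 × 10^-1 M
Ka = [H+][A-]/[HA] = (6.31 × 10^-3)² / 2.63 × 10^-1 = 1.5 × 10^-4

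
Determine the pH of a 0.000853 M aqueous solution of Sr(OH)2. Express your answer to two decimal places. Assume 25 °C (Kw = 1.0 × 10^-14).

pH = 11.23

Sr(OH)2 is a strong base (each formula unit releases 2 OH-); [OH-] = 0.00171 M.
pOH = -log(0.00171) = 2.77
pH = 14.00 - 2.77 = 11.23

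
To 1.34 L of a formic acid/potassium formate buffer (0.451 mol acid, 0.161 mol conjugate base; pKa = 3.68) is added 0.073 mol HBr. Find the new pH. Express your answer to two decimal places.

pH = 2.91

After neutralization: n(HCOOH) = 0.524 mol, n(HCOO-) = 0.088 mol.
pH = pKa + log([A⁻]/[HA]) = 3.68 + log(0.088/0.524) = 3.68 -0.775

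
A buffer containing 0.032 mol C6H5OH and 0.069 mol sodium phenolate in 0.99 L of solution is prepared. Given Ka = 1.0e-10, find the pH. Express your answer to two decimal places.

pKa = −log(1.0 × 10^-10) = 10.000
Using pH = pKa + log([base]/[acid]) with [base]/[acid] = 0.069/0.032:
pH = 10.000 + (+0.334) = 10.33

pH = 10.33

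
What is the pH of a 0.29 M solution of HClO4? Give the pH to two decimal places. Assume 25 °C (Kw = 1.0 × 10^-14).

pH = 0.54

HClO4 is a strong acid and dissociates completely, so [H+] = 0.29 M.
pH = -log(0.29) = 0.54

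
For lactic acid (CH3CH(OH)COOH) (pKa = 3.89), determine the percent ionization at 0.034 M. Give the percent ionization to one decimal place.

CH3CH(OH)COOH ⇌ CH3CH(OH)COO- + H+; let x = [H+] at equilibrium.
Ka = 10^(−3.89) = 1.29 × 10^-4
Solve x² + 0.000129x − 4.39e-06 = 0 → x = 2.03 × 10^-3 M
% ionization = x/C₀ × 100% = 2.03 × 10^-3/0.034 × 100% = 6.0%

6.0%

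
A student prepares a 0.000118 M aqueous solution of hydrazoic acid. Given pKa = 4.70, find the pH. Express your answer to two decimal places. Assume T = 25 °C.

pH = 4.40

HN3 ⇌ N3- + H+
Ka = 10^(−4.70) = 2.00 × 10^-5
Ka = x²/(0.000118 − x) = 2.00 × 10^-5
x is not negligible relative to C₀; solve x² + 2e-05·x − 2.36e-09 = 0.
x = [−2e-05 + √(2e-05² + 9.44e-09)]/2 = 3.96 × 10^-5 M
pH = −log(3.96 × 10^-5) = 4.40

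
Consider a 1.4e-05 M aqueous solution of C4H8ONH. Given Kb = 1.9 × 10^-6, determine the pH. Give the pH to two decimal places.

pH = 8.63

C4H8ONH + H2O ⇌ C4H8ONH2+ + OH-
Kb = x²/(1.4e-05 − x) = 1.9 × 10^-6
x is not negligible relative to C₀; solve x² + 1.9e-06·x − 2.66e-11 = 0.
x = (−Kb + √(Kb² + 4·Kb·C₀))/2 = 4.29 × 10^-6 M
pOH = −log(4.29 × 10^-6) = 5.37; pH = 14.00 − 5.37 = 8.63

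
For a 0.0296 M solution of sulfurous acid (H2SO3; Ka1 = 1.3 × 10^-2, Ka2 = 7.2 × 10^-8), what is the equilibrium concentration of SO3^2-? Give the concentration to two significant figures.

7.2 × 10^-8 M

First ionization gives [H+] ≈ [HSO3-] = 1.42 × 10^-2 M.
Second step: Ka2 = [H+][SO3^2-]/[HSO3-] ≈ [SO3^2-] (since [H+] ≈ [HSO3-]).
So [SO3^2-] ≈ Ka2.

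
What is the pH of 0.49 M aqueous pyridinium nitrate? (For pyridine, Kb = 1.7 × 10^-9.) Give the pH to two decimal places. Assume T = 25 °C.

C5H5NH+ is the conjugate acid of the weak base C5H5N.
Ka = Kw/Kb = 1.0×10^-14 / 1.7 × 10^-9 = 5.88 × 10^-6
Ka = x²/(0.49 − x) = 5.88 × 10^-6
Neglecting x in the denominator: x = √(5.88 × 10^-6 × 0.49) = 1.70 × 10^-3 M
pH = −log(1.70 × 10^-3) = 2.77

pH = 2.77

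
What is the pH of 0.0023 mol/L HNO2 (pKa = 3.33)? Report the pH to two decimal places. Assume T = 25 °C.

HNO2 ⇌ NO2- + H+
Ka = 10^(−3.33) = 4.68 × 10^-4
From the ICE table, Ka = x²/(0.0023 − x) = 4.68 × 10^-4.
The 5% rule fails; solving x² + Ka·x − Ka·C₀ = 0 exactly:
x = (−Ka + √(Ka² + 4·Ka·C₀))/2 = 8.30 × 10^-4 M
pH = −log(8.30 × 10^-4) = 3.08

pH = 3.08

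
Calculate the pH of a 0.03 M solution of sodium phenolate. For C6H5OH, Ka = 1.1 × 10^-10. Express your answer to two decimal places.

C6H5O- is the conjugate base of the weak acid C6H5OH.
Kb = Kw/Ka = 1.0×10^-14 / 1.1 × 10^-10 = 9.09 × 10^-5
Kb = x²/(0.03 − x) = 9.09 × 10^-5
The 5% rule fails; solving x² + Kb·x − Kb·C₀ = 0 exactly:
x = [−9.09e-05 + √(9.09e-05² + 1.09e-05)]/2 = 1.61 × 10^-3 M
pOH = −log(1.61 × 10^-3) = 2.79; pH = 14.00 − 2.79 = 11.21

pH = 11.21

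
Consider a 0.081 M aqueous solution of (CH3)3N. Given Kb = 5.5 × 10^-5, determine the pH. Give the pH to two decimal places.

pH = 11.32

(CH3)3N + H2O ⇌ (CH3)3NH+ + OH-
From the ICE table, Kb = x²/(0.081 − x) = 5.5 × 10^-5.
Assume x ≪ 0.081: x ≈ √(5.5 × 10^-5 × 0.081) = 2.11 × 10^-3 M
pOH = 2.68, so pH = 14.00 − pOH = 11.32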